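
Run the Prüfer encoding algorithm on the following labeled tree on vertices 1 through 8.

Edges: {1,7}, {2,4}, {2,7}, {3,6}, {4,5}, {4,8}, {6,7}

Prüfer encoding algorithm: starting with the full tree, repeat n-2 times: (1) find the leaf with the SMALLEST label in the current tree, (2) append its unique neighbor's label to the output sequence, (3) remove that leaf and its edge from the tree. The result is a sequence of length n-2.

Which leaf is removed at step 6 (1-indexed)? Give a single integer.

Answer: 2

Derivation:
Step 1: current leaves = {1,3,5,8}. Remove leaf 1 (neighbor: 7).
Step 2: current leaves = {3,5,8}. Remove leaf 3 (neighbor: 6).
Step 3: current leaves = {5,6,8}. Remove leaf 5 (neighbor: 4).
Step 4: current leaves = {6,8}. Remove leaf 6 (neighbor: 7).
Step 5: current leaves = {7,8}. Remove leaf 7 (neighbor: 2).
Step 6: current leaves = {2,8}. Remove leaf 2 (neighbor: 4).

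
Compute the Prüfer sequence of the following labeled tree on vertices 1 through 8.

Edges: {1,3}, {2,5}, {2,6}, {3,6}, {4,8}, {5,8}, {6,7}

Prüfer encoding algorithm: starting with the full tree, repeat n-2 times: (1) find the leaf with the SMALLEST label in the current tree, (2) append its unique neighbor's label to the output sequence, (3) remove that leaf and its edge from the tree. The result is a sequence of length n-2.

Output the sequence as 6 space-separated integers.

Step 1: leaves = {1,4,7}. Remove smallest leaf 1, emit neighbor 3.
Step 2: leaves = {3,4,7}. Remove smallest leaf 3, emit neighbor 6.
Step 3: leaves = {4,7}. Remove smallest leaf 4, emit neighbor 8.
Step 4: leaves = {7,8}. Remove smallest leaf 7, emit neighbor 6.
Step 5: leaves = {6,8}. Remove smallest leaf 6, emit neighbor 2.
Step 6: leaves = {2,8}. Remove smallest leaf 2, emit neighbor 5.
Done: 2 vertices remain (5, 8). Sequence = [3 6 8 6 2 5]

Answer: 3 6 8 6 2 5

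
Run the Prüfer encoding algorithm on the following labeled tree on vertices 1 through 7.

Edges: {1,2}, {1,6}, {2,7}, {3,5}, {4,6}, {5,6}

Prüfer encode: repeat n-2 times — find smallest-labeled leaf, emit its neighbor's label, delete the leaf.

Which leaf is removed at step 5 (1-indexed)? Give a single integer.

Step 1: current leaves = {3,4,7}. Remove leaf 3 (neighbor: 5).
Step 2: current leaves = {4,5,7}. Remove leaf 4 (neighbor: 6).
Step 3: current leaves = {5,7}. Remove leaf 5 (neighbor: 6).
Step 4: current leaves = {6,7}. Remove leaf 6 (neighbor: 1).
Step 5: current leaves = {1,7}. Remove leaf 1 (neighbor: 2).

Answer: 1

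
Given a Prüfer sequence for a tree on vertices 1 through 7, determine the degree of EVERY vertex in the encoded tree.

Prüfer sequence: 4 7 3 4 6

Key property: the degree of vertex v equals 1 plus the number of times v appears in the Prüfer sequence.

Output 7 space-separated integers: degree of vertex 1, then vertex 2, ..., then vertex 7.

p_1 = 4: count[4] becomes 1
p_2 = 7: count[7] becomes 1
p_3 = 3: count[3] becomes 1
p_4 = 4: count[4] becomes 2
p_5 = 6: count[6] becomes 1
Degrees (1 + count): deg[1]=1+0=1, deg[2]=1+0=1, deg[3]=1+1=2, deg[4]=1+2=3, deg[5]=1+0=1, deg[6]=1+1=2, deg[7]=1+1=2

Answer: 1 1 2 3 1 2 2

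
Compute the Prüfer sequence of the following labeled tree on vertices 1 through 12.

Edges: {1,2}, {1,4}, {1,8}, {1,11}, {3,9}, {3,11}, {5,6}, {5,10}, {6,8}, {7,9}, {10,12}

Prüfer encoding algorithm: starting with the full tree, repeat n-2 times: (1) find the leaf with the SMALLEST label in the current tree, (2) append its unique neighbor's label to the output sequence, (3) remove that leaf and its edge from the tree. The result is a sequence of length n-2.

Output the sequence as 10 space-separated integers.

Answer: 1 1 9 3 11 1 8 6 5 10

Derivation:
Step 1: leaves = {2,4,7,12}. Remove smallest leaf 2, emit neighbor 1.
Step 2: leaves = {4,7,12}. Remove smallest leaf 4, emit neighbor 1.
Step 3: leaves = {7,12}. Remove smallest leaf 7, emit neighbor 9.
Step 4: leaves = {9,12}. Remove smallest leaf 9, emit neighbor 3.
Step 5: leaves = {3,12}. Remove smallest leaf 3, emit neighbor 11.
Step 6: leaves = {11,12}. Remove smallest leaf 11, emit neighbor 1.
Step 7: leaves = {1,12}. Remove smallest leaf 1, emit neighbor 8.
Step 8: leaves = {8,12}. Remove smallest leaf 8, emit neighbor 6.
Step 9: leaves = {6,12}. Remove smallest leaf 6, emit neighbor 5.
Step 10: leaves = {5,12}. Remove smallest leaf 5, emit neighbor 10.
Done: 2 vertices remain (10, 12). Sequence = [1 1 9 3 11 1 8 6 5 10]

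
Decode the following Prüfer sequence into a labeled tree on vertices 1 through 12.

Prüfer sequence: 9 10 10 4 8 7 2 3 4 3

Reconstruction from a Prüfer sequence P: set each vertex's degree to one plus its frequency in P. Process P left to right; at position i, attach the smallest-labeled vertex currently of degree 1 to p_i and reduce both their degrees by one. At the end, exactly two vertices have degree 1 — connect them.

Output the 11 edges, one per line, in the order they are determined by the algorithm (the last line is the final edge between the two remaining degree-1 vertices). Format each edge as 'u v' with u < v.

Initial degrees: {1:1, 2:2, 3:3, 4:3, 5:1, 6:1, 7:2, 8:2, 9:2, 10:3, 11:1, 12:1}
Step 1: smallest deg-1 vertex = 1, p_1 = 9. Add edge {1,9}. Now deg[1]=0, deg[9]=1.
Step 2: smallest deg-1 vertex = 5, p_2 = 10. Add edge {5,10}. Now deg[5]=0, deg[10]=2.
Step 3: smallest deg-1 vertex = 6, p_3 = 10. Add edge {6,10}. Now deg[6]=0, deg[10]=1.
Step 4: smallest deg-1 vertex = 9, p_4 = 4. Add edge {4,9}. Now deg[9]=0, deg[4]=2.
Step 5: smallest deg-1 vertex = 10, p_5 = 8. Add edge {8,10}. Now deg[10]=0, deg[8]=1.
Step 6: smallest deg-1 vertex = 8, p_6 = 7. Add edge {7,8}. Now deg[8]=0, deg[7]=1.
Step 7: smallest deg-1 vertex = 7, p_7 = 2. Add edge {2,7}. Now deg[7]=0, deg[2]=1.
Step 8: smallest deg-1 vertex = 2, p_8 = 3. Add edge {2,3}. Now deg[2]=0, deg[3]=2.
Step 9: smallest deg-1 vertex = 11, p_9 = 4. Add edge {4,11}. Now deg[11]=0, deg[4]=1.
Step 10: smallest deg-1 vertex = 4, p_10 = 3. Add edge {3,4}. Now deg[4]=0, deg[3]=1.
Final: two remaining deg-1 vertices are 3, 12. Add edge {3,12}.

Answer: 1 9
5 10
6 10
4 9
8 10
7 8
2 7
2 3
4 11
3 4
3 12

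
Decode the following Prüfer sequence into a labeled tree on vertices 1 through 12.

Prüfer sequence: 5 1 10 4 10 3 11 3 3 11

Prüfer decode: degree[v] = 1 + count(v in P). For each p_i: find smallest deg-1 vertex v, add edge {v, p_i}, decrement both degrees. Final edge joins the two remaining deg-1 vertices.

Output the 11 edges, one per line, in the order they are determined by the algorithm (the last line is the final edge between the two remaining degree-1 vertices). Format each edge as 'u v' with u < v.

Answer: 2 5
1 5
1 10
4 6
4 10
3 7
8 11
3 9
3 10
3 11
11 12

Derivation:
Initial degrees: {1:2, 2:1, 3:4, 4:2, 5:2, 6:1, 7:1, 8:1, 9:1, 10:3, 11:3, 12:1}
Step 1: smallest deg-1 vertex = 2, p_1 = 5. Add edge {2,5}. Now deg[2]=0, deg[5]=1.
Step 2: smallest deg-1 vertex = 5, p_2 = 1. Add edge {1,5}. Now deg[5]=0, deg[1]=1.
Step 3: smallest deg-1 vertex = 1, p_3 = 10. Add edge {1,10}. Now deg[1]=0, deg[10]=2.
Step 4: smallest deg-1 vertex = 6, p_4 = 4. Add edge {4,6}. Now deg[6]=0, deg[4]=1.
Step 5: smallest deg-1 vertex = 4, p_5 = 10. Add edge {4,10}. Now deg[4]=0, deg[10]=1.
Step 6: smallest deg-1 vertex = 7, p_6 = 3. Add edge {3,7}. Now deg[7]=0, deg[3]=3.
Step 7: smallest deg-1 vertex = 8, p_7 = 11. Add edge {8,11}. Now deg[8]=0, deg[11]=2.
Step 8: smallest deg-1 vertex = 9, p_8 = 3. Add edge {3,9}. Now deg[9]=0, deg[3]=2.
Step 9: smallest deg-1 vertex = 10, p_9 = 3. Add edge {3,10}. Now deg[10]=0, deg[3]=1.
Step 10: smallest deg-1 vertex = 3, p_10 = 11. Add edge {3,11}. Now deg[3]=0, deg[11]=1.
Final: two remaining deg-1 vertices are 11, 12. Add edge {11,12}.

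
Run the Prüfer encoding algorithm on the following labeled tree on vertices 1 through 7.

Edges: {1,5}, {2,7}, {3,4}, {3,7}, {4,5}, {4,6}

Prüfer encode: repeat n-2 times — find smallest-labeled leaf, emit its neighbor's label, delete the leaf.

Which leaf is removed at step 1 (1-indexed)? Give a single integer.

Answer: 1

Derivation:
Step 1: current leaves = {1,2,6}. Remove leaf 1 (neighbor: 5).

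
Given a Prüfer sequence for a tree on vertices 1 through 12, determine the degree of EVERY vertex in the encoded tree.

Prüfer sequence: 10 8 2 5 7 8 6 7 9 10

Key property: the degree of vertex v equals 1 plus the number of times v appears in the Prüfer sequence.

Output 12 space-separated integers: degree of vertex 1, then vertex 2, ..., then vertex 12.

p_1 = 10: count[10] becomes 1
p_2 = 8: count[8] becomes 1
p_3 = 2: count[2] becomes 1
p_4 = 5: count[5] becomes 1
p_5 = 7: count[7] becomes 1
p_6 = 8: count[8] becomes 2
p_7 = 6: count[6] becomes 1
p_8 = 7: count[7] becomes 2
p_9 = 9: count[9] becomes 1
p_10 = 10: count[10] becomes 2
Degrees (1 + count): deg[1]=1+0=1, deg[2]=1+1=2, deg[3]=1+0=1, deg[4]=1+0=1, deg[5]=1+1=2, deg[6]=1+1=2, deg[7]=1+2=3, deg[8]=1+2=3, deg[9]=1+1=2, deg[10]=1+2=3, deg[11]=1+0=1, deg[12]=1+0=1

Answer: 1 2 1 1 2 2 3 3 2 3 1 1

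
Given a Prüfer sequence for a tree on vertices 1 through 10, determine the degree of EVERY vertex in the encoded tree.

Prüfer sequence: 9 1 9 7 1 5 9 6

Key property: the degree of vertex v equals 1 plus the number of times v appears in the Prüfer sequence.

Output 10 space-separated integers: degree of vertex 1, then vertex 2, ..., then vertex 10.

Answer: 3 1 1 1 2 2 2 1 4 1

Derivation:
p_1 = 9: count[9] becomes 1
p_2 = 1: count[1] becomes 1
p_3 = 9: count[9] becomes 2
p_4 = 7: count[7] becomes 1
p_5 = 1: count[1] becomes 2
p_6 = 5: count[5] becomes 1
p_7 = 9: count[9] becomes 3
p_8 = 6: count[6] becomes 1
Degrees (1 + count): deg[1]=1+2=3, deg[2]=1+0=1, deg[3]=1+0=1, deg[4]=1+0=1, deg[5]=1+1=2, deg[6]=1+1=2, deg[7]=1+1=2, deg[8]=1+0=1, deg[9]=1+3=4, deg[10]=1+0=1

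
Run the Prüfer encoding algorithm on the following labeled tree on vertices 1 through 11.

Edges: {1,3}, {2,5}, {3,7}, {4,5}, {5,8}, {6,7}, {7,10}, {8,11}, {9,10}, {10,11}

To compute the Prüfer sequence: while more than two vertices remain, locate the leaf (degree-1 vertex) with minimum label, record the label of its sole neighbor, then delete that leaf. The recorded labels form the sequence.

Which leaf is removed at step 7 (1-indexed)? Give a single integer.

Step 1: current leaves = {1,2,4,6,9}. Remove leaf 1 (neighbor: 3).
Step 2: current leaves = {2,3,4,6,9}. Remove leaf 2 (neighbor: 5).
Step 3: current leaves = {3,4,6,9}. Remove leaf 3 (neighbor: 7).
Step 4: current leaves = {4,6,9}. Remove leaf 4 (neighbor: 5).
Step 5: current leaves = {5,6,9}. Remove leaf 5 (neighbor: 8).
Step 6: current leaves = {6,8,9}. Remove leaf 6 (neighbor: 7).
Step 7: current leaves = {7,8,9}. Remove leaf 7 (neighbor: 10).

Answer: 7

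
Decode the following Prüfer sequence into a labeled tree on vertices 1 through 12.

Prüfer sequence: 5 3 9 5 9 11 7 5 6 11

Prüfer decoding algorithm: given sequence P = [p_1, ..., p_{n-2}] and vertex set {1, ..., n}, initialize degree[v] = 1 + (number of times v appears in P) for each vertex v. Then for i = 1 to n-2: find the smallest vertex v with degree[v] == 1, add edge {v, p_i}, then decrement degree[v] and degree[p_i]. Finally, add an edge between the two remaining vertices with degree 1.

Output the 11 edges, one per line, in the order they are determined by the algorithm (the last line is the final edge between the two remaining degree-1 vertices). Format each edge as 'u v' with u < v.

Initial degrees: {1:1, 2:1, 3:2, 4:1, 5:4, 6:2, 7:2, 8:1, 9:3, 10:1, 11:3, 12:1}
Step 1: smallest deg-1 vertex = 1, p_1 = 5. Add edge {1,5}. Now deg[1]=0, deg[5]=3.
Step 2: smallest deg-1 vertex = 2, p_2 = 3. Add edge {2,3}. Now deg[2]=0, deg[3]=1.
Step 3: smallest deg-1 vertex = 3, p_3 = 9. Add edge {3,9}. Now deg[3]=0, deg[9]=2.
Step 4: smallest deg-1 vertex = 4, p_4 = 5. Add edge {4,5}. Now deg[4]=0, deg[5]=2.
Step 5: smallest deg-1 vertex = 8, p_5 = 9. Add edge {8,9}. Now deg[8]=0, deg[9]=1.
Step 6: smallest deg-1 vertex = 9, p_6 = 11. Add edge {9,11}. Now deg[9]=0, deg[11]=2.
Step 7: smallest deg-1 vertex = 10, p_7 = 7. Add edge {7,10}. Now deg[10]=0, deg[7]=1.
Step 8: smallest deg-1 vertex = 7, p_8 = 5. Add edge {5,7}. Now deg[7]=0, deg[5]=1.
Step 9: smallest deg-1 vertex = 5, p_9 = 6. Add edge {5,6}. Now deg[5]=0, deg[6]=1.
Step 10: smallest deg-1 vertex = 6, p_10 = 11. Add edge {6,11}. Now deg[6]=0, deg[11]=1.
Final: two remaining deg-1 vertices are 11, 12. Add edge {11,12}.

Answer: 1 5
2 3
3 9
4 5
8 9
9 11
7 10
5 7
5 6
6 11
11 12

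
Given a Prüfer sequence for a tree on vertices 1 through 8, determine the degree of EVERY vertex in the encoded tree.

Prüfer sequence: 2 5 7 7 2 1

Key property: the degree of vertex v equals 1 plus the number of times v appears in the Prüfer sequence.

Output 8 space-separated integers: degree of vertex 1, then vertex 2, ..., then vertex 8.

Answer: 2 3 1 1 2 1 3 1

Derivation:
p_1 = 2: count[2] becomes 1
p_2 = 5: count[5] becomes 1
p_3 = 7: count[7] becomes 1
p_4 = 7: count[7] becomes 2
p_5 = 2: count[2] becomes 2
p_6 = 1: count[1] becomes 1
Degrees (1 + count): deg[1]=1+1=2, deg[2]=1+2=3, deg[3]=1+0=1, deg[4]=1+0=1, deg[5]=1+1=2, deg[6]=1+0=1, deg[7]=1+2=3, deg[8]=1+0=1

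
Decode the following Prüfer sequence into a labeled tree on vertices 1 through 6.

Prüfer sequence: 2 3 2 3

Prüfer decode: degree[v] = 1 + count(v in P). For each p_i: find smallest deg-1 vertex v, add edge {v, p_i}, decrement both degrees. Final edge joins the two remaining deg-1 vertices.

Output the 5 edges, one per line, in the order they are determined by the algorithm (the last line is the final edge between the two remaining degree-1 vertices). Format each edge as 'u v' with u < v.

Initial degrees: {1:1, 2:3, 3:3, 4:1, 5:1, 6:1}
Step 1: smallest deg-1 vertex = 1, p_1 = 2. Add edge {1,2}. Now deg[1]=0, deg[2]=2.
Step 2: smallest deg-1 vertex = 4, p_2 = 3. Add edge {3,4}. Now deg[4]=0, deg[3]=2.
Step 3: smallest deg-1 vertex = 5, p_3 = 2. Add edge {2,5}. Now deg[5]=0, deg[2]=1.
Step 4: smallest deg-1 vertex = 2, p_4 = 3. Add edge {2,3}. Now deg[2]=0, deg[3]=1.
Final: two remaining deg-1 vertices are 3, 6. Add edge {3,6}.

Answer: 1 2
3 4
2 5
2 3
3 6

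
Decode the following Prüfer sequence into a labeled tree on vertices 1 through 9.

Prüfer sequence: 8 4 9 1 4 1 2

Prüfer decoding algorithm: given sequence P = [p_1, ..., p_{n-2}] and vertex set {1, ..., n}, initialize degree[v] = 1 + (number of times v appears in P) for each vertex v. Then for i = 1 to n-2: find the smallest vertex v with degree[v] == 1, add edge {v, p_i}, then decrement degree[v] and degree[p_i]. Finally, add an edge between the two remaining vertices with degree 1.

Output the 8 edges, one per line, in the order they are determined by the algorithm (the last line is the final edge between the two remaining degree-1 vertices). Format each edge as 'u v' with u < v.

Answer: 3 8
4 5
6 9
1 7
4 8
1 4
1 2
2 9

Derivation:
Initial degrees: {1:3, 2:2, 3:1, 4:3, 5:1, 6:1, 7:1, 8:2, 9:2}
Step 1: smallest deg-1 vertex = 3, p_1 = 8. Add edge {3,8}. Now deg[3]=0, deg[8]=1.
Step 2: smallest deg-1 vertex = 5, p_2 = 4. Add edge {4,5}. Now deg[5]=0, deg[4]=2.
Step 3: smallest deg-1 vertex = 6, p_3 = 9. Add edge {6,9}. Now deg[6]=0, deg[9]=1.
Step 4: smallest deg-1 vertex = 7, p_4 = 1. Add edge {1,7}. Now deg[7]=0, deg[1]=2.
Step 5: smallest deg-1 vertex = 8, p_5 = 4. Add edge {4,8}. Now deg[8]=0, deg[4]=1.
Step 6: smallest deg-1 vertex = 4, p_6 = 1. Add edge {1,4}. Now deg[4]=0, deg[1]=1.
Step 7: smallest deg-1 vertex = 1, p_7 = 2. Add edge {1,2}. Now deg[1]=0, deg[2]=1.
Final: two remaining deg-1 vertices are 2, 9. Add edge {2,9}.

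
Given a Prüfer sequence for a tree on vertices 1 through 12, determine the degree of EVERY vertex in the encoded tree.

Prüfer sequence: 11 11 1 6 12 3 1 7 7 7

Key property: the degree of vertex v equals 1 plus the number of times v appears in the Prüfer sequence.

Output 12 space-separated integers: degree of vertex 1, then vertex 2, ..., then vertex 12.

p_1 = 11: count[11] becomes 1
p_2 = 11: count[11] becomes 2
p_3 = 1: count[1] becomes 1
p_4 = 6: count[6] becomes 1
p_5 = 12: count[12] becomes 1
p_6 = 3: count[3] becomes 1
p_7 = 1: count[1] becomes 2
p_8 = 7: count[7] becomes 1
p_9 = 7: count[7] becomes 2
p_10 = 7: count[7] becomes 3
Degrees (1 + count): deg[1]=1+2=3, deg[2]=1+0=1, deg[3]=1+1=2, deg[4]=1+0=1, deg[5]=1+0=1, deg[6]=1+1=2, deg[7]=1+3=4, deg[8]=1+0=1, deg[9]=1+0=1, deg[10]=1+0=1, deg[11]=1+2=3, deg[12]=1+1=2

Answer: 3 1 2 1 1 2 4 1 1 1 3 2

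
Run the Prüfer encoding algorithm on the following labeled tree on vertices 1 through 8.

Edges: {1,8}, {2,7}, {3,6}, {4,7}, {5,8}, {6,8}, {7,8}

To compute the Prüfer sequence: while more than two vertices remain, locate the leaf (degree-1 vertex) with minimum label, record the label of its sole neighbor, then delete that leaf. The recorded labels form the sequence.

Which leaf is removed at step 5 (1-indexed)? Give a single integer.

Step 1: current leaves = {1,2,3,4,5}. Remove leaf 1 (neighbor: 8).
Step 2: current leaves = {2,3,4,5}. Remove leaf 2 (neighbor: 7).
Step 3: current leaves = {3,4,5}. Remove leaf 3 (neighbor: 6).
Step 4: current leaves = {4,5,6}. Remove leaf 4 (neighbor: 7).
Step 5: current leaves = {5,6,7}. Remove leaf 5 (neighbor: 8).

Answer: 5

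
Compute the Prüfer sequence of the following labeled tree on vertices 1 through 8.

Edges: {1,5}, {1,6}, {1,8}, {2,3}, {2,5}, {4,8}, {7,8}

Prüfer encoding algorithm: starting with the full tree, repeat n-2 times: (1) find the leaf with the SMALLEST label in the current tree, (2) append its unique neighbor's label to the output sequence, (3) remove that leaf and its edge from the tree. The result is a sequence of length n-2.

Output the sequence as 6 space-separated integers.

Step 1: leaves = {3,4,6,7}. Remove smallest leaf 3, emit neighbor 2.
Step 2: leaves = {2,4,6,7}. Remove smallest leaf 2, emit neighbor 5.
Step 3: leaves = {4,5,6,7}. Remove smallest leaf 4, emit neighbor 8.
Step 4: leaves = {5,6,7}. Remove smallest leaf 5, emit neighbor 1.
Step 5: leaves = {6,7}. Remove smallest leaf 6, emit neighbor 1.
Step 6: leaves = {1,7}. Remove smallest leaf 1, emit neighbor 8.
Done: 2 vertices remain (7, 8). Sequence = [2 5 8 1 1 8]

Answer: 2 5 8 1 1 8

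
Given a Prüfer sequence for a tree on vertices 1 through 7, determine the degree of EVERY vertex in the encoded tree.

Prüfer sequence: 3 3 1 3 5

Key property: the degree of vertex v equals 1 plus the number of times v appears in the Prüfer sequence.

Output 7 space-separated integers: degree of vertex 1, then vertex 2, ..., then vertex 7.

p_1 = 3: count[3] becomes 1
p_2 = 3: count[3] becomes 2
p_3 = 1: count[1] becomes 1
p_4 = 3: count[3] becomes 3
p_5 = 5: count[5] becomes 1
Degrees (1 + count): deg[1]=1+1=2, deg[2]=1+0=1, deg[3]=1+3=4, deg[4]=1+0=1, deg[5]=1+1=2, deg[6]=1+0=1, deg[7]=1+0=1

Answer: 2 1 4 1 2 1 1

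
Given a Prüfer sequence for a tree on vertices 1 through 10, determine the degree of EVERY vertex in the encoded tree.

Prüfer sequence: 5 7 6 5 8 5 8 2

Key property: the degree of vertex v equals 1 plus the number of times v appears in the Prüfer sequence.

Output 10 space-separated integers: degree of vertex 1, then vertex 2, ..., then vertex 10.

p_1 = 5: count[5] becomes 1
p_2 = 7: count[7] becomes 1
p_3 = 6: count[6] becomes 1
p_4 = 5: count[5] becomes 2
p_5 = 8: count[8] becomes 1
p_6 = 5: count[5] becomes 3
p_7 = 8: count[8] becomes 2
p_8 = 2: count[2] becomes 1
Degrees (1 + count): deg[1]=1+0=1, deg[2]=1+1=2, deg[3]=1+0=1, deg[4]=1+0=1, deg[5]=1+3=4, deg[6]=1+1=2, deg[7]=1+1=2, deg[8]=1+2=3, deg[9]=1+0=1, deg[10]=1+0=1

Answer: 1 2 1 1 4 2 2 3 1 1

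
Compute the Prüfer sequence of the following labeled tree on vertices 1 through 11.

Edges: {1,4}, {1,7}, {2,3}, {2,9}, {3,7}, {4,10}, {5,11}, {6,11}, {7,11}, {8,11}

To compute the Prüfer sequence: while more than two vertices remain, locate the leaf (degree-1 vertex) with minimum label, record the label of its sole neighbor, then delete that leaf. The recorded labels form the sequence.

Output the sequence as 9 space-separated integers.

Answer: 11 11 11 2 3 7 4 1 7

Derivation:
Step 1: leaves = {5,6,8,9,10}. Remove smallest leaf 5, emit neighbor 11.
Step 2: leaves = {6,8,9,10}. Remove smallest leaf 6, emit neighbor 11.
Step 3: leaves = {8,9,10}. Remove smallest leaf 8, emit neighbor 11.
Step 4: leaves = {9,10,11}. Remove smallest leaf 9, emit neighbor 2.
Step 5: leaves = {2,10,11}. Remove smallest leaf 2, emit neighbor 3.
Step 6: leaves = {3,10,11}. Remove smallest leaf 3, emit neighbor 7.
Step 7: leaves = {10,11}. Remove smallest leaf 10, emit neighbor 4.
Step 8: leaves = {4,11}. Remove smallest leaf 4, emit neighbor 1.
Step 9: leaves = {1,11}. Remove smallest leaf 1, emit neighbor 7.
Done: 2 vertices remain (7, 11). Sequence = [11 11 11 2 3 7 4 1 7]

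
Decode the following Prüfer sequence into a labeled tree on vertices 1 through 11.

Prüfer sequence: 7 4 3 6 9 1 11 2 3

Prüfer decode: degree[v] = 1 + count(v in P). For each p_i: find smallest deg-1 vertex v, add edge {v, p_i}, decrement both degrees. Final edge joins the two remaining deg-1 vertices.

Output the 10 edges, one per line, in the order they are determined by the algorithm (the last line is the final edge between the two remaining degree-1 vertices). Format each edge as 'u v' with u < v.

Answer: 5 7
4 7
3 4
6 8
6 9
1 9
1 11
2 10
2 3
3 11

Derivation:
Initial degrees: {1:2, 2:2, 3:3, 4:2, 5:1, 6:2, 7:2, 8:1, 9:2, 10:1, 11:2}
Step 1: smallest deg-1 vertex = 5, p_1 = 7. Add edge {5,7}. Now deg[5]=0, deg[7]=1.
Step 2: smallest deg-1 vertex = 7, p_2 = 4. Add edge {4,7}. Now deg[7]=0, deg[4]=1.
Step 3: smallest deg-1 vertex = 4, p_3 = 3. Add edge {3,4}. Now deg[4]=0, deg[3]=2.
Step 4: smallest deg-1 vertex = 8, p_4 = 6. Add edge {6,8}. Now deg[8]=0, deg[6]=1.
Step 5: smallest deg-1 vertex = 6, p_5 = 9. Add edge {6,9}. Now deg[6]=0, deg[9]=1.
Step 6: smallest deg-1 vertex = 9, p_6 = 1. Add edge {1,9}. Now deg[9]=0, deg[1]=1.
Step 7: smallest deg-1 vertex = 1, p_7 = 11. Add edge {1,11}. Now deg[1]=0, deg[11]=1.
Step 8: smallest deg-1 vertex = 10, p_8 = 2. Add edge {2,10}. Now deg[10]=0, deg[2]=1.
Step 9: smallest deg-1 vertex = 2, p_9 = 3. Add edge {2,3}. Now deg[2]=0, deg[3]=1.
Final: two remaining deg-1 vertices are 3, 11. Add edge {3,11}.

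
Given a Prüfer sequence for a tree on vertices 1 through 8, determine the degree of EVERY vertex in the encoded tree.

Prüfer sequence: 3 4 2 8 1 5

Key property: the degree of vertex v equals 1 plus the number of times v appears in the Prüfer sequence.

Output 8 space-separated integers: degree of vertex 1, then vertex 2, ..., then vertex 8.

Answer: 2 2 2 2 2 1 1 2

Derivation:
p_1 = 3: count[3] becomes 1
p_2 = 4: count[4] becomes 1
p_3 = 2: count[2] becomes 1
p_4 = 8: count[8] becomes 1
p_5 = 1: count[1] becomes 1
p_6 = 5: count[5] becomes 1
Degrees (1 + count): deg[1]=1+1=2, deg[2]=1+1=2, deg[3]=1+1=2, deg[4]=1+1=2, deg[5]=1+1=2, deg[6]=1+0=1, deg[7]=1+0=1, deg[8]=1+1=2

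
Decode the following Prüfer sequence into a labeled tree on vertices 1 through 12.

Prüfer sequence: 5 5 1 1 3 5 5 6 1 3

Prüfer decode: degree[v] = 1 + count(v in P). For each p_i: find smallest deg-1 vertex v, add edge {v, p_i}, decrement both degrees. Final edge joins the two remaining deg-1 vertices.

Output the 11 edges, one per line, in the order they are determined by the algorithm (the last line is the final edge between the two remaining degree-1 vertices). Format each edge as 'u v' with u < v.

Initial degrees: {1:4, 2:1, 3:3, 4:1, 5:5, 6:2, 7:1, 8:1, 9:1, 10:1, 11:1, 12:1}
Step 1: smallest deg-1 vertex = 2, p_1 = 5. Add edge {2,5}. Now deg[2]=0, deg[5]=4.
Step 2: smallest deg-1 vertex = 4, p_2 = 5. Add edge {4,5}. Now deg[4]=0, deg[5]=3.
Step 3: smallest deg-1 vertex = 7, p_3 = 1. Add edge {1,7}. Now deg[7]=0, deg[1]=3.
Step 4: smallest deg-1 vertex = 8, p_4 = 1. Add edge {1,8}. Now deg[8]=0, deg[1]=2.
Step 5: smallest deg-1 vertex = 9, p_5 = 3. Add edge {3,9}. Now deg[9]=0, deg[3]=2.
Step 6: smallest deg-1 vertex = 10, p_6 = 5. Add edge {5,10}. Now deg[10]=0, deg[5]=2.
Step 7: smallest deg-1 vertex = 11, p_7 = 5. Add edge {5,11}. Now deg[11]=0, deg[5]=1.
Step 8: smallest deg-1 vertex = 5, p_8 = 6. Add edge {5,6}. Now deg[5]=0, deg[6]=1.
Step 9: smallest deg-1 vertex = 6, p_9 = 1. Add edge {1,6}. Now deg[6]=0, deg[1]=1.
Step 10: smallest deg-1 vertex = 1, p_10 = 3. Add edge {1,3}. Now deg[1]=0, deg[3]=1.
Final: two remaining deg-1 vertices are 3, 12. Add edge {3,12}.

Answer: 2 5
4 5
1 7
1 8
3 9
5 10
5 11
5 6
1 6
1 3
3 12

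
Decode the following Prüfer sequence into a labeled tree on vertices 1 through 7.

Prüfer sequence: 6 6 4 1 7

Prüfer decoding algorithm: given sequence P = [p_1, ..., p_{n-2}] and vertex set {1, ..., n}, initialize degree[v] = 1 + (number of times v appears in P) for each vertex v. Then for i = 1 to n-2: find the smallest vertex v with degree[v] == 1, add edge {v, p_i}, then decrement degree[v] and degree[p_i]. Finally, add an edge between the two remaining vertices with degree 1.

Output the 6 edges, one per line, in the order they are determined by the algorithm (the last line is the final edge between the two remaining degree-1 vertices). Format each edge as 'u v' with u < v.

Answer: 2 6
3 6
4 5
1 4
1 7
6 7

Derivation:
Initial degrees: {1:2, 2:1, 3:1, 4:2, 5:1, 6:3, 7:2}
Step 1: smallest deg-1 vertex = 2, p_1 = 6. Add edge {2,6}. Now deg[2]=0, deg[6]=2.
Step 2: smallest deg-1 vertex = 3, p_2 = 6. Add edge {3,6}. Now deg[3]=0, deg[6]=1.
Step 3: smallest deg-1 vertex = 5, p_3 = 4. Add edge {4,5}. Now deg[5]=0, deg[4]=1.
Step 4: smallest deg-1 vertex = 4, p_4 = 1. Add edge {1,4}. Now deg[4]=0, deg[1]=1.
Step 5: smallest deg-1 vertex = 1, p_5 = 7. Add edge {1,7}. Now deg[1]=0, deg[7]=1.
Final: two remaining deg-1 vertices are 6, 7. Add edge {6,7}.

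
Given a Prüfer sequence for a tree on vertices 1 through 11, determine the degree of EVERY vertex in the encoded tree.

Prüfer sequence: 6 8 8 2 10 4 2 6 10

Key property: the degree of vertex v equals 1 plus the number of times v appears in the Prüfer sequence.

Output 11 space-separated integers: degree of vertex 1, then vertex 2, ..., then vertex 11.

p_1 = 6: count[6] becomes 1
p_2 = 8: count[8] becomes 1
p_3 = 8: count[8] becomes 2
p_4 = 2: count[2] becomes 1
p_5 = 10: count[10] becomes 1
p_6 = 4: count[4] becomes 1
p_7 = 2: count[2] becomes 2
p_8 = 6: count[6] becomes 2
p_9 = 10: count[10] becomes 2
Degrees (1 + count): deg[1]=1+0=1, deg[2]=1+2=3, deg[3]=1+0=1, deg[4]=1+1=2, deg[5]=1+0=1, deg[6]=1+2=3, deg[7]=1+0=1, deg[8]=1+2=3, deg[9]=1+0=1, deg[10]=1+2=3, deg[11]=1+0=1

Answer: 1 3 1 2 1 3 1 3 1 3 1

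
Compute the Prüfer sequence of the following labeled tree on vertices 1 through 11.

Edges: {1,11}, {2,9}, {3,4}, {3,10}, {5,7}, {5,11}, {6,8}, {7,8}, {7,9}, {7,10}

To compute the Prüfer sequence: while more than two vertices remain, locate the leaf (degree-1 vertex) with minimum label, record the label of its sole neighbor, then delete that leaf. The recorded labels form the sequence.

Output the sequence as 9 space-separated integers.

Answer: 11 9 3 10 8 7 7 7 5

Derivation:
Step 1: leaves = {1,2,4,6}. Remove smallest leaf 1, emit neighbor 11.
Step 2: leaves = {2,4,6,11}. Remove smallest leaf 2, emit neighbor 9.
Step 3: leaves = {4,6,9,11}. Remove smallest leaf 4, emit neighbor 3.
Step 4: leaves = {3,6,9,11}. Remove smallest leaf 3, emit neighbor 10.
Step 5: leaves = {6,9,10,11}. Remove smallest leaf 6, emit neighbor 8.
Step 6: leaves = {8,9,10,11}. Remove smallest leaf 8, emit neighbor 7.
Step 7: leaves = {9,10,11}. Remove smallest leaf 9, emit neighbor 7.
Step 8: leaves = {10,11}. Remove smallest leaf 10, emit neighbor 7.
Step 9: leaves = {7,11}. Remove smallest leaf 7, emit neighbor 5.
Done: 2 vertices remain (5, 11). Sequence = [11 9 3 10 8 7 7 7 5]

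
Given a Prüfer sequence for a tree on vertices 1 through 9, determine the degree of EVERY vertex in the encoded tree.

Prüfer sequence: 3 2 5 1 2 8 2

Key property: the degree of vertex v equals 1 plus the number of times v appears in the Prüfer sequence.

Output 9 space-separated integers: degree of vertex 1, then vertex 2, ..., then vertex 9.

p_1 = 3: count[3] becomes 1
p_2 = 2: count[2] becomes 1
p_3 = 5: count[5] becomes 1
p_4 = 1: count[1] becomes 1
p_5 = 2: count[2] becomes 2
p_6 = 8: count[8] becomes 1
p_7 = 2: count[2] becomes 3
Degrees (1 + count): deg[1]=1+1=2, deg[2]=1+3=4, deg[3]=1+1=2, deg[4]=1+0=1, deg[5]=1+1=2, deg[6]=1+0=1, deg[7]=1+0=1, deg[8]=1+1=2, deg[9]=1+0=1

Answer: 2 4 2 1 2 1 1 2 1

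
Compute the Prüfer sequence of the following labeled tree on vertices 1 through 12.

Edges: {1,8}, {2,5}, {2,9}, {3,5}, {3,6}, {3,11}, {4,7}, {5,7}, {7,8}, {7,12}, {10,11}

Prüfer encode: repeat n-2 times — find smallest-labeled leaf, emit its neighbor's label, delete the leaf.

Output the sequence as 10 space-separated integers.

Answer: 8 7 3 7 2 5 11 3 5 7

Derivation:
Step 1: leaves = {1,4,6,9,10,12}. Remove smallest leaf 1, emit neighbor 8.
Step 2: leaves = {4,6,8,9,10,12}. Remove smallest leaf 4, emit neighbor 7.
Step 3: leaves = {6,8,9,10,12}. Remove smallest leaf 6, emit neighbor 3.
Step 4: leaves = {8,9,10,12}. Remove smallest leaf 8, emit neighbor 7.
Step 5: leaves = {9,10,12}. Remove smallest leaf 9, emit neighbor 2.
Step 6: leaves = {2,10,12}. Remove smallest leaf 2, emit neighbor 5.
Step 7: leaves = {10,12}. Remove smallest leaf 10, emit neighbor 11.
Step 8: leaves = {11,12}. Remove smallest leaf 11, emit neighbor 3.
Step 9: leaves = {3,12}. Remove smallest leaf 3, emit neighbor 5.
Step 10: leaves = {5,12}. Remove smallest leaf 5, emit neighbor 7.
Done: 2 vertices remain (7, 12). Sequence = [8 7 3 7 2 5 11 3 5 7]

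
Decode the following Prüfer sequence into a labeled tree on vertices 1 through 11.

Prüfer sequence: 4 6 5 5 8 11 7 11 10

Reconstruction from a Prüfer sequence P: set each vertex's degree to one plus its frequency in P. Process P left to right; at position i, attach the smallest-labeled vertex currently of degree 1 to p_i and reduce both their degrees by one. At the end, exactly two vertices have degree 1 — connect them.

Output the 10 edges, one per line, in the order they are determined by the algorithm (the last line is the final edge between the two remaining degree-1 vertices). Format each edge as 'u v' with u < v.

Initial degrees: {1:1, 2:1, 3:1, 4:2, 5:3, 6:2, 7:2, 8:2, 9:1, 10:2, 11:3}
Step 1: smallest deg-1 vertex = 1, p_1 = 4. Add edge {1,4}. Now deg[1]=0, deg[4]=1.
Step 2: smallest deg-1 vertex = 2, p_2 = 6. Add edge {2,6}. Now deg[2]=0, deg[6]=1.
Step 3: smallest deg-1 vertex = 3, p_3 = 5. Add edge {3,5}. Now deg[3]=0, deg[5]=2.
Step 4: smallest deg-1 vertex = 4, p_4 = 5. Add edge {4,5}. Now deg[4]=0, deg[5]=1.
Step 5: smallest deg-1 vertex = 5, p_5 = 8. Add edge {5,8}. Now deg[5]=0, deg[8]=1.
Step 6: smallest deg-1 vertex = 6, p_6 = 11. Add edge {6,11}. Now deg[6]=0, deg[11]=2.
Step 7: smallest deg-1 vertex = 8, p_7 = 7. Add edge {7,8}. Now deg[8]=0, deg[7]=1.
Step 8: smallest deg-1 vertex = 7, p_8 = 11. Add edge {7,11}. Now deg[7]=0, deg[11]=1.
Step 9: smallest deg-1 vertex = 9, p_9 = 10. Add edge {9,10}. Now deg[9]=0, deg[10]=1.
Final: two remaining deg-1 vertices are 10, 11. Add edge {10,11}.

Answer: 1 4
2 6
3 5
4 5
5 8
6 11
7 8
7 11
9 10
10 11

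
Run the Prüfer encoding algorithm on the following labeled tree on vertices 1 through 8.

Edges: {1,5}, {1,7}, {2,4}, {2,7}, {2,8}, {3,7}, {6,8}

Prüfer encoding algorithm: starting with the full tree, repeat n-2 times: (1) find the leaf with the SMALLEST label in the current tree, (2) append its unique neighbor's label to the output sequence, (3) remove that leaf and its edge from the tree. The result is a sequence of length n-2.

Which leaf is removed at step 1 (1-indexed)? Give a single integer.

Step 1: current leaves = {3,4,5,6}. Remove leaf 3 (neighbor: 7).

Answer: 3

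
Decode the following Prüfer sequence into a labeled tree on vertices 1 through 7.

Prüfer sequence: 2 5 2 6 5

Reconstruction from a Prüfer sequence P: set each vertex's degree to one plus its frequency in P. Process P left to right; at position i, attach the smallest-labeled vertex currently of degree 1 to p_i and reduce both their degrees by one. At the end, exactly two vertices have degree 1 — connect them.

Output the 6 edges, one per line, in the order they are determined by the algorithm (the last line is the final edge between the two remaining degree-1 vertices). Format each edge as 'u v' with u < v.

Initial degrees: {1:1, 2:3, 3:1, 4:1, 5:3, 6:2, 7:1}
Step 1: smallest deg-1 vertex = 1, p_1 = 2. Add edge {1,2}. Now deg[1]=0, deg[2]=2.
Step 2: smallest deg-1 vertex = 3, p_2 = 5. Add edge {3,5}. Now deg[3]=0, deg[5]=2.
Step 3: smallest deg-1 vertex = 4, p_3 = 2. Add edge {2,4}. Now deg[4]=0, deg[2]=1.
Step 4: smallest deg-1 vertex = 2, p_4 = 6. Add edge {2,6}. Now deg[2]=0, deg[6]=1.
Step 5: smallest deg-1 vertex = 6, p_5 = 5. Add edge {5,6}. Now deg[6]=0, deg[5]=1.
Final: two remaining deg-1 vertices are 5, 7. Add edge {5,7}.

Answer: 1 2
3 5
2 4
2 6
5 6
5 7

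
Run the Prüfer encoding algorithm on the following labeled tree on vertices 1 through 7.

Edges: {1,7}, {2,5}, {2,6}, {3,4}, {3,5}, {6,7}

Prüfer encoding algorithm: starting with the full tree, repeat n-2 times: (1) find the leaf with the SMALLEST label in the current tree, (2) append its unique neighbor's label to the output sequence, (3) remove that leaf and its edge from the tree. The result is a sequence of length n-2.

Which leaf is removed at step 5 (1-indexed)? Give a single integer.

Step 1: current leaves = {1,4}. Remove leaf 1 (neighbor: 7).
Step 2: current leaves = {4,7}. Remove leaf 4 (neighbor: 3).
Step 3: current leaves = {3,7}. Remove leaf 3 (neighbor: 5).
Step 4: current leaves = {5,7}. Remove leaf 5 (neighbor: 2).
Step 5: current leaves = {2,7}. Remove leaf 2 (neighbor: 6).

Answer: 2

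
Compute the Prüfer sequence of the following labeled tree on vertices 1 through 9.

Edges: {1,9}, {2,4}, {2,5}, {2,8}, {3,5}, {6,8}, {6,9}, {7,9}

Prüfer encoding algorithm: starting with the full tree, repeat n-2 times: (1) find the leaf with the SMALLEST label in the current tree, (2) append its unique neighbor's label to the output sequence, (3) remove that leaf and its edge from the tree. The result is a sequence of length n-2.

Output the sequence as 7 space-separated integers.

Step 1: leaves = {1,3,4,7}. Remove smallest leaf 1, emit neighbor 9.
Step 2: leaves = {3,4,7}. Remove smallest leaf 3, emit neighbor 5.
Step 3: leaves = {4,5,7}. Remove smallest leaf 4, emit neighbor 2.
Step 4: leaves = {5,7}. Remove smallest leaf 5, emit neighbor 2.
Step 5: leaves = {2,7}. Remove smallest leaf 2, emit neighbor 8.
Step 6: leaves = {7,8}. Remove smallest leaf 7, emit neighbor 9.
Step 7: leaves = {8,9}. Remove smallest leaf 8, emit neighbor 6.
Done: 2 vertices remain (6, 9). Sequence = [9 5 2 2 8 9 6]

Answer: 9 5 2 2 8 9 6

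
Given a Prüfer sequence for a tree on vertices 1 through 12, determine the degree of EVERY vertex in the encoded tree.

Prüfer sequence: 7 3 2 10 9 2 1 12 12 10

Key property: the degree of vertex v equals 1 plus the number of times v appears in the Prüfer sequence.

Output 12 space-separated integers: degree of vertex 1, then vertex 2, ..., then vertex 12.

Answer: 2 3 2 1 1 1 2 1 2 3 1 3

Derivation:
p_1 = 7: count[7] becomes 1
p_2 = 3: count[3] becomes 1
p_3 = 2: count[2] becomes 1
p_4 = 10: count[10] becomes 1
p_5 = 9: count[9] becomes 1
p_6 = 2: count[2] becomes 2
p_7 = 1: count[1] becomes 1
p_8 = 12: count[12] becomes 1
p_9 = 12: count[12] becomes 2
p_10 = 10: count[10] becomes 2
Degrees (1 + count): deg[1]=1+1=2, deg[2]=1+2=3, deg[3]=1+1=2, deg[4]=1+0=1, deg[5]=1+0=1, deg[6]=1+0=1, deg[7]=1+1=2, deg[8]=1+0=1, deg[9]=1+1=2, deg[10]=1+2=3, deg[11]=1+0=1, deg[12]=1+2=3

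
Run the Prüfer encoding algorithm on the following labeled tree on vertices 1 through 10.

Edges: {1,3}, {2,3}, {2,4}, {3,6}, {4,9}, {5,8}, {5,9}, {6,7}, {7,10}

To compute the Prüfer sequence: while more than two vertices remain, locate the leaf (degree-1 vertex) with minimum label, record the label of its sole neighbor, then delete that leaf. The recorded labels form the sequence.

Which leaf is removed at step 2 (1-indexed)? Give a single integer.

Answer: 8

Derivation:
Step 1: current leaves = {1,8,10}. Remove leaf 1 (neighbor: 3).
Step 2: current leaves = {8,10}. Remove leaf 8 (neighbor: 5).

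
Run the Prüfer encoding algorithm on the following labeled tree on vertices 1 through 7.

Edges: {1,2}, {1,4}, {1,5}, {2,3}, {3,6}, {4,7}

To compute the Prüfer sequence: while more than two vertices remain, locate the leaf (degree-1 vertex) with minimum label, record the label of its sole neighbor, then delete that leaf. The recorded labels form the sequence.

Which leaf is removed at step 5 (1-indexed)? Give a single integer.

Step 1: current leaves = {5,6,7}. Remove leaf 5 (neighbor: 1).
Step 2: current leaves = {6,7}. Remove leaf 6 (neighbor: 3).
Step 3: current leaves = {3,7}. Remove leaf 3 (neighbor: 2).
Step 4: current leaves = {2,7}. Remove leaf 2 (neighbor: 1).
Step 5: current leaves = {1,7}. Remove leaf 1 (neighbor: 4).

Answer: 1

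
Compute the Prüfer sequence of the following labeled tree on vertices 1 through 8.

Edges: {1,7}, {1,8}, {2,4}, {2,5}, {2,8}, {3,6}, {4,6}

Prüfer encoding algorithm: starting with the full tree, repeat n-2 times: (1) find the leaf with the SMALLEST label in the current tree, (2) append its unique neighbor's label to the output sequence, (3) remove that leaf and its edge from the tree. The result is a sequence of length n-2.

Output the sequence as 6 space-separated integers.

Answer: 6 2 4 2 8 1

Derivation:
Step 1: leaves = {3,5,7}. Remove smallest leaf 3, emit neighbor 6.
Step 2: leaves = {5,6,7}. Remove smallest leaf 5, emit neighbor 2.
Step 3: leaves = {6,7}. Remove smallest leaf 6, emit neighbor 4.
Step 4: leaves = {4,7}. Remove smallest leaf 4, emit neighbor 2.
Step 5: leaves = {2,7}. Remove smallest leaf 2, emit neighbor 8.
Step 6: leaves = {7,8}. Remove smallest leaf 7, emit neighbor 1.
Done: 2 vertices remain (1, 8). Sequence = [6 2 4 2 8 1]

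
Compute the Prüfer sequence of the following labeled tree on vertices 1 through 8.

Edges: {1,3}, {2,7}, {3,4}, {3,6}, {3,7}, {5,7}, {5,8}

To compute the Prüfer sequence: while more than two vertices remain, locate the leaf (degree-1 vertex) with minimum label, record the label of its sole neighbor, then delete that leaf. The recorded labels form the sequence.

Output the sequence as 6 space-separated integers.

Answer: 3 7 3 3 7 5

Derivation:
Step 1: leaves = {1,2,4,6,8}. Remove smallest leaf 1, emit neighbor 3.
Step 2: leaves = {2,4,6,8}. Remove smallest leaf 2, emit neighbor 7.
Step 3: leaves = {4,6,8}. Remove smallest leaf 4, emit neighbor 3.
Step 4: leaves = {6,8}. Remove smallest leaf 6, emit neighbor 3.
Step 5: leaves = {3,8}. Remove smallest leaf 3, emit neighbor 7.
Step 6: leaves = {7,8}. Remove smallest leaf 7, emit neighbor 5.
Done: 2 vertices remain (5, 8). Sequence = [3 7 3 3 7 5]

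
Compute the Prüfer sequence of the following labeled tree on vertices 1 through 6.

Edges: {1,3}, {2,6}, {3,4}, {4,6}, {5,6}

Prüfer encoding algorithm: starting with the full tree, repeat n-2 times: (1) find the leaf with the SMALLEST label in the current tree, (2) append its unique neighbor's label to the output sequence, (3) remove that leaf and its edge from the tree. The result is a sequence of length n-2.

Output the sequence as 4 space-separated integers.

Answer: 3 6 4 6

Derivation:
Step 1: leaves = {1,2,5}. Remove smallest leaf 1, emit neighbor 3.
Step 2: leaves = {2,3,5}. Remove smallest leaf 2, emit neighbor 6.
Step 3: leaves = {3,5}. Remove smallest leaf 3, emit neighbor 4.
Step 4: leaves = {4,5}. Remove smallest leaf 4, emit neighbor 6.
Done: 2 vertices remain (5, 6). Sequence = [3 6 4 6]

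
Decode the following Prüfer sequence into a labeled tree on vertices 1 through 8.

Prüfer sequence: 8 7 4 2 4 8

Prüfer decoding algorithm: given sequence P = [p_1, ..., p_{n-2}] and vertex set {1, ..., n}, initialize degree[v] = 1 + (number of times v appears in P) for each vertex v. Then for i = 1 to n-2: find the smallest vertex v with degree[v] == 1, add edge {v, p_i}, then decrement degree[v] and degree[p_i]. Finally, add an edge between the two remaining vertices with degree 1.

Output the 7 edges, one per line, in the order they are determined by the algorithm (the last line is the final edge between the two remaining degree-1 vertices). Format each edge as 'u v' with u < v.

Answer: 1 8
3 7
4 5
2 6
2 4
4 8
7 8

Derivation:
Initial degrees: {1:1, 2:2, 3:1, 4:3, 5:1, 6:1, 7:2, 8:3}
Step 1: smallest deg-1 vertex = 1, p_1 = 8. Add edge {1,8}. Now deg[1]=0, deg[8]=2.
Step 2: smallest deg-1 vertex = 3, p_2 = 7. Add edge {3,7}. Now deg[3]=0, deg[7]=1.
Step 3: smallest deg-1 vertex = 5, p_3 = 4. Add edge {4,5}. Now deg[5]=0, deg[4]=2.
Step 4: smallest deg-1 vertex = 6, p_4 = 2. Add edge {2,6}. Now deg[6]=0, deg[2]=1.
Step 5: smallest deg-1 vertex = 2, p_5 = 4. Add edge {2,4}. Now deg[2]=0, deg[4]=1.
Step 6: smallest deg-1 vertex = 4, p_6 = 8. Add edge {4,8}. Now deg[4]=0, deg[8]=1.
Final: two remaining deg-1 vertices are 7, 8. Add edge {7,8}.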